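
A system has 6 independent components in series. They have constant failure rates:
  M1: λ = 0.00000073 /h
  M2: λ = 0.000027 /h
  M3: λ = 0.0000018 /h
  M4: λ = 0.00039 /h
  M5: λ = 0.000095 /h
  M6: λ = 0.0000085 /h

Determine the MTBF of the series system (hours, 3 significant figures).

1910

Series of exponential components: λ_sys = Σ λ_i
λ_sys = 0.00000073 + 0.000027 + 0.0000018 + 0.00039 + 0.000095 + 0.0000085 = 5.2303e-04 /h
MTBF = 1 / λ_sys = 1910 h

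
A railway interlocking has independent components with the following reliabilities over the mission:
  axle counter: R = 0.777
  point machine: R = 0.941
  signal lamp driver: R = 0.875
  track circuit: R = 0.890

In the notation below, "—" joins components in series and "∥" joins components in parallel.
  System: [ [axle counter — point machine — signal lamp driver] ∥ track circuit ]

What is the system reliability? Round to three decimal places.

Series (axle counter, point machine, and signal lamp driver): 0.77700 × 0.94100 × 0.87500 = 0.63976
Parallel ([0.63976] and track circuit): 1 − (1 − 0.63976)(1 − 0.89000) = 0.960

0.960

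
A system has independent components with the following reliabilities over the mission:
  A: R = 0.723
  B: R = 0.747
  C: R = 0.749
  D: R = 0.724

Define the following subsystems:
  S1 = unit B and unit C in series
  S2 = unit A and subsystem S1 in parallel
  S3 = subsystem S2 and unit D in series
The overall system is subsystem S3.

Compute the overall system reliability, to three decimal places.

0.636

Series (B and C): 0.74700 × 0.74900 = 0.55950
Parallel (A and [0.55950]): 1 − (1 − 0.72300)(1 − 0.55950) = 0.87798
Series ([0.87798] and D): 0.87798 × 0.72400 = 0.636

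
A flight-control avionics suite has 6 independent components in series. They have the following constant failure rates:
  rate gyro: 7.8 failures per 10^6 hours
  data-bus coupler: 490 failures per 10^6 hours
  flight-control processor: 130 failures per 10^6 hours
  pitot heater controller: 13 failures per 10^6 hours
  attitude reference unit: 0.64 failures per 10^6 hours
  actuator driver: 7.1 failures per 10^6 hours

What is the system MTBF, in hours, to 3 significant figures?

Series of exponential components: λ_sys = Σ λ_i
λ_sys = 0.0000078 + 0.00049 + 0.00013 + 0.000013 + 0.00000064 + 0.0000071 = 6.4854e-04 /h
MTBF = 1 / λ_sys = 1540 h

1540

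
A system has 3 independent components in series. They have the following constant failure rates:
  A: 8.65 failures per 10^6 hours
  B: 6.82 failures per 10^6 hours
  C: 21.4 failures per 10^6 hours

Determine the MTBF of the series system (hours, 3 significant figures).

27100

Series of exponential components: λ_sys = Σ λ_i
λ_sys = 0.00000865 + 0.00000682 + 0.0000214 = 3.6870e-05 /h
MTBF = 1 / λ_sys = 27100 h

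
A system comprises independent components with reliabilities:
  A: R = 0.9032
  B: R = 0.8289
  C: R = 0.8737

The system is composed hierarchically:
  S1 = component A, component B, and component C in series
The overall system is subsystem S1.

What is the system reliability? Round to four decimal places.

0.6541

Series (A, B, and C): 0.903200 × 0.828900 × 0.873700 = 0.6541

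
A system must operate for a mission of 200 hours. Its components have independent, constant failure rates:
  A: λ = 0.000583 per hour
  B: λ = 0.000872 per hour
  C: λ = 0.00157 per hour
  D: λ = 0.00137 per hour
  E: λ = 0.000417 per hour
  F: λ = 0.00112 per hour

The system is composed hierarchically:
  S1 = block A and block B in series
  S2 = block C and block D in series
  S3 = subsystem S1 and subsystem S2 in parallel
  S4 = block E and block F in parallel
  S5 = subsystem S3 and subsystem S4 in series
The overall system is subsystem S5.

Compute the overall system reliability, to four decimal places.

R(A) = exp(−0.000583 × 200) = 0.889941
R(B) = exp(−0.000872 × 200) = 0.839961
R(C) = exp(−0.00157 × 200) = 0.730519
R(D) = exp(−0.00137 × 200) = 0.760332
R(E) = exp(−0.000417 × 200) = 0.919983
R(F) = exp(−0.00112 × 200) = 0.799315
Series (A and B): 0.889941 × 0.839961 = 0.747516
Series (C and D): 0.730519 × 0.760332 = 0.555437
Parallel ([0.747516] and [0.555437]): 1 − (1 − 0.747516)(1 − 0.555437) = 0.887755
Parallel (E and F): 1 − (1 − 0.919983)(1 − 0.799315) = 0.983942
Series ([0.887755] and [0.983942]): 0.887755 × 0.983942 = 0.8735

0.8735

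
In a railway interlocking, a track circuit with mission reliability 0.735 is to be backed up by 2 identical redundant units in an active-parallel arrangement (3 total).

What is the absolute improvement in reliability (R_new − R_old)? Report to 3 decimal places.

0.246

R_before = 0.735
R_after = 1 − (1 − 0.735)^3 = 0.981
ΔR = 0.981 − 0.735 = 0.246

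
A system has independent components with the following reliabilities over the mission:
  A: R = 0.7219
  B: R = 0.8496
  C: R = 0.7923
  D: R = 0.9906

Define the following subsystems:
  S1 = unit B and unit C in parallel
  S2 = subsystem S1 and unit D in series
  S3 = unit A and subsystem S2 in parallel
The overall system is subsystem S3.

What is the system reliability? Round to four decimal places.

Parallel (B and C): 1 − (1 − 0.849600)(1 − 0.792300) = 0.968762
Series ([0.968762] and D): 0.968762 × 0.990600 = 0.959656
Parallel (A and [0.959656]): 1 − (1 − 0.721900)(1 − 0.959656) = 0.9888

0.9888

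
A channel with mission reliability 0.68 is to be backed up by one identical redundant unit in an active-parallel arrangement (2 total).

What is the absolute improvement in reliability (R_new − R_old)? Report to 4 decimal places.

0.2176

R_before = 0.68
R_after = 1 − (1 − 0.68)^2 = 0.8976
ΔR = 0.8976 − 0.68 = 0.2176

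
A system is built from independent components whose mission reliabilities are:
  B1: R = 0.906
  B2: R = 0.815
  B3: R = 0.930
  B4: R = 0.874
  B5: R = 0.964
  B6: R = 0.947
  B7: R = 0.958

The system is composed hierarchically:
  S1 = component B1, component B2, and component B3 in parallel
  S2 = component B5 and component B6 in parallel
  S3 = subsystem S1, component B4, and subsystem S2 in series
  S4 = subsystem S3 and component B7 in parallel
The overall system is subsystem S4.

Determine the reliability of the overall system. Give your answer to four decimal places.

Parallel (B1, B2, and B3): 1 − (1 − 0.906000)(1 − 0.815000)(1 − 0.930000) = 0.998783
Parallel (B5 and B6): 1 − (1 − 0.964000)(1 − 0.947000) = 0.998092
Series ([0.998783], B4, and [0.998092]): 0.998783 × 0.874000 × 0.998092 = 0.871271
Parallel ([0.871271] and B7): 1 − (1 − 0.871271)(1 − 0.958000) = 0.9946

0.9946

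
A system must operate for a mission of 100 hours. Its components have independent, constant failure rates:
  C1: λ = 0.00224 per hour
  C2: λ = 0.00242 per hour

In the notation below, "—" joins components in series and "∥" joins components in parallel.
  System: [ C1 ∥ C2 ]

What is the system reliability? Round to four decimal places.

0.9569

R(C1) = exp(−0.00224 × 100) = 0.799315
R(C2) = exp(−0.00242 × 100) = 0.785056
Parallel (C1 and C2): 1 − (1 − 0.799315)(1 − 0.785056) = 0.9569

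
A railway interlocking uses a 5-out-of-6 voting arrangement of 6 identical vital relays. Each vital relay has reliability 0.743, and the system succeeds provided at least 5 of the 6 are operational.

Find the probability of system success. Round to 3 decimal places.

0.517

R = Σ_{i=5}^{6} C(6,i) p^i (1−p)^{6−i} with p = 0.743
C(6,5)·0.743^5·0.257^1 = 0.34916
C(6,6)·0.743^6·0.257^0 = 0.16824
Sum = 0.517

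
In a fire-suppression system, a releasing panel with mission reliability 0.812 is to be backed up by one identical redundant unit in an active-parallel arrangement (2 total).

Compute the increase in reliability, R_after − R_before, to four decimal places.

R_before = 0.812
R_after = 1 − (1 − 0.812)^2 = 0.9647
ΔR = 0.9647 − 0.812 = 0.1527

0.1527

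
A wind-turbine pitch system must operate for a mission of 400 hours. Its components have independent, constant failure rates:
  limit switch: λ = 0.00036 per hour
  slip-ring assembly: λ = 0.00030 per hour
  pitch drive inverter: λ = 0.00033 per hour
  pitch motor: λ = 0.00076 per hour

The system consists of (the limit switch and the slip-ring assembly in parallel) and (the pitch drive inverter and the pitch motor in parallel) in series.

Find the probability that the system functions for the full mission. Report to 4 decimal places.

0.9529

R(limit switch) = exp(−0.00036 × 400) = 0.865888
R(slip-ring assembly) = exp(−0.00030 × 400) = 0.886920
R(pitch drive inverter) = exp(−0.00033 × 400) = 0.876341
R(pitch motor) = exp(−0.00076 × 400) = 0.737861
Parallel (limit switch and slip-ring assembly): 1 − (1 − 0.865888)(1 − 0.886920) = 0.984835
Parallel (pitch drive inverter and pitch motor): 1 − (1 − 0.876341)(1 − 0.737861) = 0.967584
Series ([0.984835] and [0.967584]): 0.984835 × 0.967584 = 0.9529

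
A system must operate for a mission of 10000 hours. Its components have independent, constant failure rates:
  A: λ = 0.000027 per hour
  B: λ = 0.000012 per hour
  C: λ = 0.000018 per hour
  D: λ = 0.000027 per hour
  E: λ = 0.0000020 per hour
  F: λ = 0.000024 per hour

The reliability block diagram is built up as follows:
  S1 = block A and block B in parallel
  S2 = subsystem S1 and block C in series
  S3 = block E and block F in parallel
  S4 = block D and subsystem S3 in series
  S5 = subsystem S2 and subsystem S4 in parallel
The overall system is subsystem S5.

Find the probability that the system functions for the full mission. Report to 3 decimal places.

0.955

R(A) = exp(−0.000027 × 10000) = 0.76338
R(B) = exp(−0.000012 × 10000) = 0.88692
R(C) = exp(−0.000018 × 10000) = 0.83527
R(D) = exp(−0.000027 × 10000) = 0.76338
R(E) = exp(−0.0000020 × 10000) = 0.98020
R(F) = exp(−0.000024 × 10000) = 0.78663
Parallel (A and B): 1 − (1 − 0.76338)(1 − 0.88692) = 0.97324
Series ([0.97324] and C): 0.97324 × 0.83527 = 0.81292
Parallel (E and F): 1 − (1 − 0.98020)(1 − 0.78663) = 0.99578
Series (D and [0.99578]): 0.76338 × 0.99578 = 0.76016
Parallel ([0.81292] and [0.76016]): 1 − (1 − 0.81292)(1 − 0.76016) = 0.955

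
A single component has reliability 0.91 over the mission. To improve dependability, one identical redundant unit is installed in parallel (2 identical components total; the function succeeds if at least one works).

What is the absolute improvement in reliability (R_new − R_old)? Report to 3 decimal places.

R_before = 0.91
R_after = 1 − (1 − 0.91)^2 = 0.992
ΔR = 0.992 − 0.91 = 0.082

0.082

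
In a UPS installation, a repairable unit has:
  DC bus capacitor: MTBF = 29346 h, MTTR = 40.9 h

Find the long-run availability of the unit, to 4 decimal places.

A(DC bus capacitor) = MTBF/(MTBF+MTTR) = 29346/(29346+40.9) = 0.9986

0.9986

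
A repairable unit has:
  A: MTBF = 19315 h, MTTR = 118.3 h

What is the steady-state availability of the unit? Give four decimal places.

0.9939

A(A) = MTBF/(MTBF+MTTR) = 19315/(19315+118.3) = 0.9939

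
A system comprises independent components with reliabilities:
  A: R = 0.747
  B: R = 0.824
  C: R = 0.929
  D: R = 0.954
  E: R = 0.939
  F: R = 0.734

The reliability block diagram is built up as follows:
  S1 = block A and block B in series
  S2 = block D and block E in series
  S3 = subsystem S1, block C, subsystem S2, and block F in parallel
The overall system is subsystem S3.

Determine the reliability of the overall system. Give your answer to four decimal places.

0.9992

Series (A and B): 0.747000 × 0.824000 = 0.615528
Series (D and E): 0.954000 × 0.939000 = 0.895806
Parallel ([0.615528], C, [0.895806], and F): 1 − (1 − 0.615528)(1 − 0.929000)(1 − 0.895806)(1 − 0.734000) = 0.9992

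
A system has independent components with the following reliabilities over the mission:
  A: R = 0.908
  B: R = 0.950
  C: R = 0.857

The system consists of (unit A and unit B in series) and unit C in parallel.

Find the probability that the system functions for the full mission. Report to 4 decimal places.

0.9804

Series (A and B): 0.908000 × 0.950000 = 0.862600
Parallel ([0.862600] and C): 1 − (1 − 0.862600)(1 − 0.857000) = 0.9804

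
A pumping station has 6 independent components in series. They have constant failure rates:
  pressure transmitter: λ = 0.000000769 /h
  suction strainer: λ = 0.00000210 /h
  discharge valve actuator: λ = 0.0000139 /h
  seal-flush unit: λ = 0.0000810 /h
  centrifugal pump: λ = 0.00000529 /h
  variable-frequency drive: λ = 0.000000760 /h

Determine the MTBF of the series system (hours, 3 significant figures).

Series of exponential components: λ_sys = Σ λ_i
λ_sys = 0.000000769 + 0.00000210 + 0.0000139 + 0.0000810 + 0.00000529 + 0.000000760 = 1.0382e-04 /h
MTBF = 1 / λ_sys = 9630 h

9630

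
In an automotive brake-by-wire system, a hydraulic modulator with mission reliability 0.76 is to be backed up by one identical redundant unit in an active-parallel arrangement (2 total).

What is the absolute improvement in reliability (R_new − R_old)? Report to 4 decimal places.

R_before = 0.76
R_after = 1 − (1 − 0.76)^2 = 0.9424
ΔR = 0.9424 − 0.76 = 0.1824

0.1824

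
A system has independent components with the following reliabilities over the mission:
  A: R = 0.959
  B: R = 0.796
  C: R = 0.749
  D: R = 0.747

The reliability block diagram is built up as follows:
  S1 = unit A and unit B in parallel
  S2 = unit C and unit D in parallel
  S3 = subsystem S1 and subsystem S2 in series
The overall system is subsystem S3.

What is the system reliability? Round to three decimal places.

Parallel (A and B): 1 − (1 − 0.95900)(1 − 0.79600) = 0.99164
Parallel (C and D): 1 − (1 − 0.74900)(1 − 0.74700) = 0.93650
Series ([0.99164] and [0.93650]): 0.99164 × 0.93650 = 0.929

0.929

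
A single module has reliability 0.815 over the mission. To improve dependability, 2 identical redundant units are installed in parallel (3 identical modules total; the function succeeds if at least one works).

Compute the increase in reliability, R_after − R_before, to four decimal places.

R_before = 0.815
R_after = 1 − (1 − 0.815)^3 = 0.9937
ΔR = 0.9937 − 0.815 = 0.1787

0.1787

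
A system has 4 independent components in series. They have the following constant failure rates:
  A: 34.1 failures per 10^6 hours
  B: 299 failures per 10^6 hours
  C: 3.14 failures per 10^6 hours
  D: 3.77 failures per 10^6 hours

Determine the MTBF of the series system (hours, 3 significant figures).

Series of exponential components: λ_sys = Σ λ_i
λ_sys = 0.0000341 + 0.000299 + 0.00000314 + 0.00000377 = 3.4001e-04 /h
MTBF = 1 / λ_sys = 2940 h

2940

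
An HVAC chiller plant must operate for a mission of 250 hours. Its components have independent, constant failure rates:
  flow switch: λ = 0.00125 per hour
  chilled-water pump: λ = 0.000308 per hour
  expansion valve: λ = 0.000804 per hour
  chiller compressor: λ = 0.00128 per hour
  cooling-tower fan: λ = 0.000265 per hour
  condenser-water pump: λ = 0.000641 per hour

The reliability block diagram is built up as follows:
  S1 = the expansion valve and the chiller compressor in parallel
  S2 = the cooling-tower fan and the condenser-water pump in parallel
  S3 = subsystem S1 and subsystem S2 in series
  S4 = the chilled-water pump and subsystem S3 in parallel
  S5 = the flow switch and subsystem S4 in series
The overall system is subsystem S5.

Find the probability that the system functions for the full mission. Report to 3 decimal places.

0.728

R(flow switch) = exp(−0.00125 × 250) = 0.73162
R(chilled-water pump) = exp(−0.000308 × 250) = 0.92589
R(expansion valve) = exp(−0.000804 × 250) = 0.81791
R(chiller compressor) = exp(−0.00128 × 250) = 0.72615
R(cooling-tower fan) = exp(−0.000265 × 250) = 0.93590
R(condenser-water pump) = exp(−0.000641 × 250) = 0.85193
Parallel (expansion valve and chiller compressor): 1 − (1 − 0.81791)(1 − 0.72615) = 0.95013
Parallel (cooling-tower fan and condenser-water pump): 1 − (1 − 0.93590)(1 − 0.85193) = 0.99051
Series ([0.95013] and [0.99051]): 0.95013 × 0.99051 = 0.94111
Parallel (chilled-water pump and [0.94111]): 1 − (1 − 0.92589)(1 − 0.94111) = 0.99564
Series (flow switch and [0.99564]): 0.73162 × 0.99564 = 0.728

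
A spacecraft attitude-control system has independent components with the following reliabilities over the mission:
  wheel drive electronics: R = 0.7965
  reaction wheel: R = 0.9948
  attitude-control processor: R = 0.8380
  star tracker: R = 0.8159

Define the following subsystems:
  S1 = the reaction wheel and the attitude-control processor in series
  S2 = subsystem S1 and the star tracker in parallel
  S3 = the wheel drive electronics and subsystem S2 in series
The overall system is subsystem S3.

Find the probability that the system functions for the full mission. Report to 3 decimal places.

Series (reaction wheel and attitude-control processor): 0.99480 × 0.83800 = 0.83364
Parallel ([0.83364] and star tracker): 1 − (1 − 0.83364)(1 − 0.81590) = 0.96937
Series (wheel drive electronics and [0.96937]): 0.79650 × 0.96937 = 0.772

0.772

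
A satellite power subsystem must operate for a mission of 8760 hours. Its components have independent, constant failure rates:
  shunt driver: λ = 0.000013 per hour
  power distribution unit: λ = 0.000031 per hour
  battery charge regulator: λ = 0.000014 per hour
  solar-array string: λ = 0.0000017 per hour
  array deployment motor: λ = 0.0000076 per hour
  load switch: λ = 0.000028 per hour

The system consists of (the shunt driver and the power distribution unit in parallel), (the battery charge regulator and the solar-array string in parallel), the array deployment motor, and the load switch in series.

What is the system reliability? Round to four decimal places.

0.7121

R(shunt driver) = exp(−0.000013 × 8760) = 0.892365
R(power distribution unit) = exp(−0.000031 × 8760) = 0.762190
R(battery charge regulator) = exp(−0.000014 × 8760) = 0.884582
R(solar-array string) = exp(−0.0000017 × 8760) = 0.985218
R(array deployment motor) = exp(−0.0000076 × 8760) = 0.935592
R(load switch) = exp(−0.000028 × 8760) = 0.782485
Parallel (shunt driver and power distribution unit): 1 − (1 − 0.892365)(1 − 0.762190) = 0.974403
Parallel (battery charge regulator and solar-array string): 1 − (1 − 0.884582)(1 − 0.985218) = 0.998294
Series ([0.974403], [0.998294], array deployment motor, and load switch): 0.974403 × 0.998294 × 0.935592 × 0.782485 = 0.7121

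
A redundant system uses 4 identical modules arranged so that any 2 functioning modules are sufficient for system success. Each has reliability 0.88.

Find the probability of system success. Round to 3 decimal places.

0.994

R = Σ_{i=2}^{4} C(4,i) p^i (1−p)^{4−i} with p = 0.88
C(4,2)·0.88^2·0.12^2 = 0.06691
C(4,3)·0.88^3·0.12^1 = 0.32711
C(4,4)·0.88^4·0.12^0 = 0.59970
Sum = 0.994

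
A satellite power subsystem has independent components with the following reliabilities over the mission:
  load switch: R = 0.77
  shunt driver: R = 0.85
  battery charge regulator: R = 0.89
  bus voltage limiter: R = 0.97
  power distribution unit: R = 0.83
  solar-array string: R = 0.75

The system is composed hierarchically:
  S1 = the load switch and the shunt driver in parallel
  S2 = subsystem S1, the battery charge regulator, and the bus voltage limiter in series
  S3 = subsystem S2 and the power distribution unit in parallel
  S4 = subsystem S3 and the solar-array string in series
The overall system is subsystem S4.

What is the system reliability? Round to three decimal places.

Parallel (load switch and shunt driver): 1 − (1 − 0.77000)(1 − 0.85000) = 0.96550
Series ([0.96550], battery charge regulator, and bus voltage limiter): 0.96550 × 0.89000 × 0.97000 = 0.83352
Parallel ([0.83352] and power distribution unit): 1 − (1 − 0.83352)(1 − 0.83000) = 0.97170
Series ([0.97170] and solar-array string): 0.97170 × 0.75000 = 0.729

0.729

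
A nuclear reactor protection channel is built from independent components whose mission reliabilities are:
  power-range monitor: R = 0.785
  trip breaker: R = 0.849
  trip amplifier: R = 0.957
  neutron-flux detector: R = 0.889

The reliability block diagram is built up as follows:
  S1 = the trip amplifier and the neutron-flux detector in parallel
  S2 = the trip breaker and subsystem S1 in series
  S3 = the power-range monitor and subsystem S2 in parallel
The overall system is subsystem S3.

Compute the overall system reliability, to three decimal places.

Parallel (trip amplifier and neutron-flux detector): 1 − (1 − 0.95700)(1 − 0.88900) = 0.99523
Series (trip breaker and [0.99523]): 0.84900 × 0.99523 = 0.84495
Parallel (power-range monitor and [0.84495]): 1 − (1 − 0.78500)(1 − 0.84495) = 0.967

0.967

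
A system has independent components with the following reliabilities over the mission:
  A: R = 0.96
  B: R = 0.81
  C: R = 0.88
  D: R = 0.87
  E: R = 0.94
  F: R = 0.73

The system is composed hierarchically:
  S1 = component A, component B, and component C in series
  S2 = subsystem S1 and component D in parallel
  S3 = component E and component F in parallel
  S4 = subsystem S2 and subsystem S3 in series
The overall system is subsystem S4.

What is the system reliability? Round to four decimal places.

Series (A, B, and C): 0.960000 × 0.810000 × 0.880000 = 0.684288
Parallel ([0.684288] and D): 1 − (1 − 0.684288)(1 − 0.870000) = 0.958957
Parallel (E and F): 1 − (1 − 0.940000)(1 − 0.730000) = 0.983800
Series ([0.958957] and [0.983800]): 0.958957 × 0.983800 = 0.9434

0.9434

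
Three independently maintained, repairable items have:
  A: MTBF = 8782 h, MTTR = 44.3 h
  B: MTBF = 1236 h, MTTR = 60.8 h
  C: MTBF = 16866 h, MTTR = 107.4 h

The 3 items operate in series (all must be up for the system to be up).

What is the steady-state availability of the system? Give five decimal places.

0.94233

A(A) = MTBF/(MTBF+MTTR) = 8782/(8782+44.3) = 0.994981
A(B) = MTBF/(MTBF+MTTR) = 1236/(1236+60.8) = 0.953115
A(C) = MTBF/(MTBF+MTTR) = 16866/(16866+107.4) = 0.993672
Series availability: 0.994981 × 0.953115 × 0.993672 = 0.94233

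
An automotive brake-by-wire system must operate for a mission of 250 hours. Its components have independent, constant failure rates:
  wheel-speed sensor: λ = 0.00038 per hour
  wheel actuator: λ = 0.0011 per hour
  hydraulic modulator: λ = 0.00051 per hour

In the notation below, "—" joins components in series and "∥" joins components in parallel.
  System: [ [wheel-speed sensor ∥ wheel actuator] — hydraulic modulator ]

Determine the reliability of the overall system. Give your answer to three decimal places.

0.861

R(wheel-speed sensor) = exp(−0.00038 × 250) = 0.90937
R(wheel actuator) = exp(−0.0011 × 250) = 0.75957
R(hydraulic modulator) = exp(−0.00051 × 250) = 0.88029
Parallel (wheel-speed sensor and wheel actuator): 1 − (1 − 0.90937)(1 − 0.75957) = 0.97821
Series ([0.97821] and hydraulic modulator): 0.97821 × 0.88029 = 0.861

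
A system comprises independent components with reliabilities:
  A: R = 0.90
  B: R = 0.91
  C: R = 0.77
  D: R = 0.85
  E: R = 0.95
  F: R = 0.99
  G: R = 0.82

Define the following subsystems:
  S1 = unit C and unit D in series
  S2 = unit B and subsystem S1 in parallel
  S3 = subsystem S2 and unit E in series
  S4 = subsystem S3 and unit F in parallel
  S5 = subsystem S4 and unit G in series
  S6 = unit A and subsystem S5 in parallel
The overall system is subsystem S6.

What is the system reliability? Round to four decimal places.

0.9819

Series (C and D): 0.770000 × 0.850000 = 0.654500
Parallel (B and [0.654500]): 1 − (1 − 0.910000)(1 − 0.654500) = 0.968905
Series ([0.968905] and E): 0.968905 × 0.950000 = 0.920460
Parallel ([0.920460] and F): 1 − (1 − 0.920460)(1 − 0.990000) = 0.999205
Series ([0.999205] and G): 0.999205 × 0.820000 = 0.819348
Parallel (A and [0.819348]): 1 − (1 − 0.900000)(1 − 0.819348) = 0.9819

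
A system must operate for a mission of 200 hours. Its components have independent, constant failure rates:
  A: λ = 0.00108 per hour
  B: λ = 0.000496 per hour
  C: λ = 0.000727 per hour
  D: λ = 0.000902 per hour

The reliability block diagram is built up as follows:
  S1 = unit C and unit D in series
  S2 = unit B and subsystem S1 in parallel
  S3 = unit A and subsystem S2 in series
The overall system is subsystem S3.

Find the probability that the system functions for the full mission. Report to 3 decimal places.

R(A) = exp(−0.00108 × 200) = 0.80574
R(B) = exp(−0.000496 × 200) = 0.90556
R(C) = exp(−0.000727 × 200) = 0.86468
R(D) = exp(−0.000902 × 200) = 0.83494
Series (C and D): 0.86468 × 0.83494 = 0.72196
Parallel (B and [0.72196]): 1 − (1 − 0.90556)(1 − 0.72196) = 0.97374
Series (A and [0.97374]): 0.80574 × 0.97374 = 0.785

0.785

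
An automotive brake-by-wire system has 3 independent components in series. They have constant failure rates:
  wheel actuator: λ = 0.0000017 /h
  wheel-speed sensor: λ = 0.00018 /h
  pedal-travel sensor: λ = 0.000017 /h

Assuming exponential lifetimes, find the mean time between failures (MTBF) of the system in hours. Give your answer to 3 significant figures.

Series of exponential components: λ_sys = Σ λ_i
λ_sys = 0.0000017 + 0.00018 + 0.000017 = 1.9870e-04 /h
MTBF = 1 / λ_sys = 5030 h

5030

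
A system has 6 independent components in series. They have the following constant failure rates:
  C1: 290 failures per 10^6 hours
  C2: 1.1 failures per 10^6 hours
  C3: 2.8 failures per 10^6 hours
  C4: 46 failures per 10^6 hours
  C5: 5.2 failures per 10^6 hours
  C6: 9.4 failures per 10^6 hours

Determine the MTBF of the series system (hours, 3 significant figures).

2820

Series of exponential components: λ_sys = Σ λ_i
λ_sys = 0.00029 + 0.0000011 + 0.0000028 + 0.000046 + 0.0000052 + 0.0000094 = 3.5450e-04 /h
MTBF = 1 / λ_sys = 2820 h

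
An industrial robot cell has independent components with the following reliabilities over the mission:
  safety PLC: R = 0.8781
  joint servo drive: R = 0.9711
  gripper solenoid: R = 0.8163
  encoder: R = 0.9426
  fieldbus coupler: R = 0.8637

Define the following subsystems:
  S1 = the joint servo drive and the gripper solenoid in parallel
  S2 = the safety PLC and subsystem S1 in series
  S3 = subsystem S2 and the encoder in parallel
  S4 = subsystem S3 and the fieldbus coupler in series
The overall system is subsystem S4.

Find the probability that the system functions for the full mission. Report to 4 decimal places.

0.8574

Parallel (joint servo drive and gripper solenoid): 1 − (1 − 0.971100)(1 − 0.816300) = 0.994691
Series (safety PLC and [0.994691]): 0.878100 × 0.994691 = 0.873438
Parallel ([0.873438] and encoder): 1 − (1 − 0.873438)(1 − 0.942600) = 0.992735
Series ([0.992735] and fieldbus coupler): 0.992735 × 0.863700 = 0.8574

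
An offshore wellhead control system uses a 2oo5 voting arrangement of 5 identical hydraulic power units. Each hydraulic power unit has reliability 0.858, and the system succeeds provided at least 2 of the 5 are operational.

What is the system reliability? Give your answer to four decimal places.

R = Σ_{i=2}^{5} C(5,i) p^i (1−p)^{5−i} with p = 0.858
C(5,2)·0.858^2·0.142^3 = 0.021078
C(5,3)·0.858^3·0.142^2 = 0.127362
C(5,4)·0.858^4·0.142^1 = 0.384776
C(5,5)·0.858^5·0.142^0 = 0.464982
Sum = 0.9982

0.9982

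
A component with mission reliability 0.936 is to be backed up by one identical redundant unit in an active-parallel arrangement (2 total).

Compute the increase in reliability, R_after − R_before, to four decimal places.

0.0599

R_before = 0.936
R_after = 1 − (1 − 0.936)^2 = 0.9959
ΔR = 0.9959 − 0.936 = 0.0599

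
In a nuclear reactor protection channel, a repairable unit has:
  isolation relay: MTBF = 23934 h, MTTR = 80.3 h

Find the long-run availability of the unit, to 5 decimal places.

0.99666

A(isolation relay) = MTBF/(MTBF+MTTR) = 23934/(23934+80.3) = 0.99666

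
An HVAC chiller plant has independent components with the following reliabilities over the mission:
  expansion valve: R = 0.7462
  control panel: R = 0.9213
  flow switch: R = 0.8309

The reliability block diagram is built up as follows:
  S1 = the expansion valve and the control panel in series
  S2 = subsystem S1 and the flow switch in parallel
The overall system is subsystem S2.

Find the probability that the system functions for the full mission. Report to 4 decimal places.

0.9472

Series (expansion valve and control panel): 0.746200 × 0.921300 = 0.687474
Parallel ([0.687474] and flow switch): 1 − (1 − 0.687474)(1 − 0.830900) = 0.9472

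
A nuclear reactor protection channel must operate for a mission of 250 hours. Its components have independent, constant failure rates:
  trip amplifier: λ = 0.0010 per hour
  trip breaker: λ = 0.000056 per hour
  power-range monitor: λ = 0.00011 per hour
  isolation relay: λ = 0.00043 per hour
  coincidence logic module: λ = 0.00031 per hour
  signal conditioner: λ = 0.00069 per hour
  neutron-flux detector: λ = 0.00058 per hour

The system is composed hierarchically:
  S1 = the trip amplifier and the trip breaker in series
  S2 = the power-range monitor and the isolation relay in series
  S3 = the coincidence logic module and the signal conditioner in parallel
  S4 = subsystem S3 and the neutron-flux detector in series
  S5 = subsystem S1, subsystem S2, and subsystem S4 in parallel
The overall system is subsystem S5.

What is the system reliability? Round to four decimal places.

0.9957

R(trip amplifier) = exp(−0.0010 × 250) = 0.778801
R(trip breaker) = exp(−0.000056 × 250) = 0.986098
R(power-range monitor) = exp(−0.00011 × 250) = 0.972875
R(isolation relay) = exp(−0.00043 × 250) = 0.898077
R(coincidence logic module) = exp(−0.00031 × 250) = 0.925427
R(signal conditioner) = exp(−0.00069 × 250) = 0.841558
R(neutron-flux detector) = exp(−0.00058 × 250) = 0.865022
Series (trip amplifier and trip breaker): 0.778801 × 0.986098 = 0.767974
Series (power-range monitor and isolation relay): 0.972875 × 0.898077 = 0.873717
Parallel (coincidence logic module and signal conditioner): 1 − (1 − 0.925427)(1 − 0.841558) = 0.988185
Series ([0.988185] and neutron-flux detector): 0.988185 × 0.865022 = 0.854802
Parallel ([0.767974], [0.873717], and [0.854802]): 1 − (1 − 0.767974)(1 − 0.873717)(1 − 0.854802) = 0.9957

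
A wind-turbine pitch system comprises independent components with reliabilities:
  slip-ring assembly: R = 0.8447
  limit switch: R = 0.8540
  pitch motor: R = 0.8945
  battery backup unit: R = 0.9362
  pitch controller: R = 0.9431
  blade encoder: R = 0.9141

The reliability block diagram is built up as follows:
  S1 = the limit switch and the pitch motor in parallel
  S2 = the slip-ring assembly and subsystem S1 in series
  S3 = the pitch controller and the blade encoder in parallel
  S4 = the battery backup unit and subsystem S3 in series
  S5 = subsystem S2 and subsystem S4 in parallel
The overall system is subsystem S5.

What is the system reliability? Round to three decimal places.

Parallel (limit switch and pitch motor): 1 − (1 − 0.85400)(1 − 0.89450) = 0.98460
Series (slip-ring assembly and [0.98460]): 0.84470 × 0.98460 = 0.83169
Parallel (pitch controller and blade encoder): 1 − (1 − 0.94310)(1 − 0.91410) = 0.99511
Series (battery backup unit and [0.99511]): 0.93620 × 0.99511 = 0.93162
Parallel ([0.83169] and [0.93162]): 1 − (1 − 0.83169)(1 − 0.93162) = 0.988

0.988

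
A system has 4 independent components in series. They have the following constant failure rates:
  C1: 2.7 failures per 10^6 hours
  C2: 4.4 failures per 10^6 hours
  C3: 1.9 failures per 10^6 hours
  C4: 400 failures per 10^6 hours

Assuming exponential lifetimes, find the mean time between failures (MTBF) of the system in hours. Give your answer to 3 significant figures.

Series of exponential components: λ_sys = Σ λ_i
λ_sys = 0.0000027 + 0.0000044 + 0.0000019 + 0.00040 = 4.0900e-04 /h
MTBF = 1 / λ_sys = 2440 h

2440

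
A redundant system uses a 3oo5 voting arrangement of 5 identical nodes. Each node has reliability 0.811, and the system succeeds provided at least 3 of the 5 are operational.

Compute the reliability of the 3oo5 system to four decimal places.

0.9502

R = Σ_{i=3}^{5} C(5,i) p^i (1−p)^{5−i} with p = 0.811
C(5,3)·0.811^3·0.189^2 = 0.190540
C(5,4)·0.811^4·0.189^1 = 0.408804
C(5,5)·0.811^5·0.189^0 = 0.350836
Sum = 0.9502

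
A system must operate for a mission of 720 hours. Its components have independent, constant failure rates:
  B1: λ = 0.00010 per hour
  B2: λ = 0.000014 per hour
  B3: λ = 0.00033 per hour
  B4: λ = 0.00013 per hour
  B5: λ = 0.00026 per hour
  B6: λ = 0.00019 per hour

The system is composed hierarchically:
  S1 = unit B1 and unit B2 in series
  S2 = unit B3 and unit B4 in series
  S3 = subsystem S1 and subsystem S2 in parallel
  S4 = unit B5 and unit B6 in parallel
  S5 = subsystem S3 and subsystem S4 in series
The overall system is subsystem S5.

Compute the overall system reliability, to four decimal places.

0.9564

R(B1) = exp(−0.00010 × 720) = 0.930531
R(B2) = exp(−0.000014 × 720) = 0.989971
R(B3) = exp(−0.00033 × 720) = 0.788518
R(B4) = exp(−0.00013 × 720) = 0.910647
R(B5) = exp(−0.00026 × 720) = 0.829278
R(B6) = exp(−0.00019 × 720) = 0.872145
Series (B1 and B2): 0.930531 × 0.989971 = 0.921199
Series (B3 and B4): 0.788518 × 0.910647 = 0.718062
Parallel ([0.921199] and [0.718062]): 1 − (1 − 0.921199)(1 − 0.718062) = 0.977783
Parallel (B5 and B6): 1 − (1 − 0.829278)(1 − 0.872145) = 0.978172
Series ([0.977783] and [0.978172]): 0.977783 × 0.978172 = 0.9564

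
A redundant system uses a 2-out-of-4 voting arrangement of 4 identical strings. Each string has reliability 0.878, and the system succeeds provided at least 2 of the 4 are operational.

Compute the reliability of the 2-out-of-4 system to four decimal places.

0.9934

R = Σ_{i=2}^{4} C(4,i) p^i (1−p)^{4−i} with p = 0.878
C(4,2)·0.878^2·0.122^2 = 0.068843
C(4,3)·0.878^3·0.122^1 = 0.330296
C(4,4)·0.878^4·0.122^0 = 0.594262
Sum = 0.9934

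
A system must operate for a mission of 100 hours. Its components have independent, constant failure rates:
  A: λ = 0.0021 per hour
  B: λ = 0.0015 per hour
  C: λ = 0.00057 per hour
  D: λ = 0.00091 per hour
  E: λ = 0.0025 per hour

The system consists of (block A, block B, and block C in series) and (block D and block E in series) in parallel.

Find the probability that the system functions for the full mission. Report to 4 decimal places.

0.9015

R(A) = exp(−0.0021 × 100) = 0.810584
R(B) = exp(−0.0015 × 100) = 0.860708
R(C) = exp(−0.00057 × 100) = 0.944594
R(D) = exp(−0.00091 × 100) = 0.913018
R(E) = exp(−0.0025 × 100) = 0.778801
Series (A, B, and C): 0.810584 × 0.860708 × 0.944594 = 0.659021
Series (D and E): 0.913018 × 0.778801 = 0.711059
Parallel ([0.659021] and [0.711059]): 1 − (1 − 0.659021)(1 − 0.711059) = 0.9015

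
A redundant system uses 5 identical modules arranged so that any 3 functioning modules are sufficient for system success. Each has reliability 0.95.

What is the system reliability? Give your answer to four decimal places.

R = Σ_{i=3}^{5} C(5,i) p^i (1−p)^{5−i} with p = 0.95
C(5,3)·0.95^3·0.05^2 = 0.021434
C(5,4)·0.95^4·0.05^1 = 0.203627
C(5,5)·0.95^5·0.05^0 = 0.773781
Sum = 0.9988

0.9988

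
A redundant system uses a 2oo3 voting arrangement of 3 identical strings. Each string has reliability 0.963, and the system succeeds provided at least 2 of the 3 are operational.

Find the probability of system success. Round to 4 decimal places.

R = Σ_{i=2}^{3} C(3,i) p^i (1−p)^{3−i} with p = 0.963
C(3,2)·0.963^2·0.037^1 = 0.102938
C(3,3)·0.963^3·0.037^0 = 0.893056
Sum = 0.9960

0.9960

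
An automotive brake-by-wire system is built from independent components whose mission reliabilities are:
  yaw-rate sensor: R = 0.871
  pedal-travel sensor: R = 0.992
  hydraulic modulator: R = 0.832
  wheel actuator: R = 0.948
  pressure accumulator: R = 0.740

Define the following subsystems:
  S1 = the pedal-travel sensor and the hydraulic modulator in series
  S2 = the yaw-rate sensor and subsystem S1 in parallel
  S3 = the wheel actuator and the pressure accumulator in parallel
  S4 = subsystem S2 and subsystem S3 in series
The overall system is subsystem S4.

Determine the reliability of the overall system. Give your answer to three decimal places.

Series (pedal-travel sensor and hydraulic modulator): 0.99200 × 0.83200 = 0.82534
Parallel (yaw-rate sensor and [0.82534]): 1 − (1 − 0.87100)(1 − 0.82534) = 0.97747
Parallel (wheel actuator and pressure accumulator): 1 − (1 − 0.94800)(1 − 0.74000) = 0.98648
Series ([0.97747] and [0.98648]): 0.97747 × 0.98648 = 0.964

0.964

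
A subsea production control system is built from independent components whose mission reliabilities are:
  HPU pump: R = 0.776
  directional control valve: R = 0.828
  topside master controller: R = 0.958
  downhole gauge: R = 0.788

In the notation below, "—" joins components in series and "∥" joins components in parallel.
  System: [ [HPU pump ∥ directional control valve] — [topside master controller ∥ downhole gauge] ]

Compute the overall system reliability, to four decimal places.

Parallel (HPU pump and directional control valve): 1 − (1 − 0.776000)(1 − 0.828000) = 0.961472
Parallel (topside master controller and downhole gauge): 1 − (1 − 0.958000)(1 − 0.788000) = 0.991096
Series ([0.961472] and [0.991096]): 0.961472 × 0.991096 = 0.9529

0.9529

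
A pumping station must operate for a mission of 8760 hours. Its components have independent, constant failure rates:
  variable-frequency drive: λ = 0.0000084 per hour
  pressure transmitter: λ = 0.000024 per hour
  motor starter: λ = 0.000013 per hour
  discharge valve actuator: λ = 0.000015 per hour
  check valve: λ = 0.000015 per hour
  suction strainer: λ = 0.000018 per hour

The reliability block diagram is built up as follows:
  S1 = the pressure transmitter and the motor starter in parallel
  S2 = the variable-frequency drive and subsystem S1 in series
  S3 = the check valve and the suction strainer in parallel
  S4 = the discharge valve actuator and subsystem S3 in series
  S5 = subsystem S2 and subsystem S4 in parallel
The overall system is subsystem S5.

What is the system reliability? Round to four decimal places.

0.9875

R(variable-frequency drive) = exp(−0.0000084 × 8760) = 0.929058
R(pressure transmitter) = exp(−0.000024 × 8760) = 0.810390
R(motor starter) = exp(−0.000013 × 8760) = 0.892365
R(discharge valve actuator) = exp(−0.000015 × 8760) = 0.876867
R(check valve) = exp(−0.000015 × 8760) = 0.876867
R(suction strainer) = exp(−0.000018 × 8760) = 0.854123
Parallel (pressure transmitter and motor starter): 1 − (1 − 0.810390)(1 − 0.892365) = 0.979591
Series (variable-frequency drive and [0.979591]): 0.929058 × 0.979591 = 0.910097
Parallel (check valve and suction strainer): 1 − (1 − 0.876867)(1 − 0.854123) = 0.982038
Series (discharge valve actuator and [0.982038]): 0.876867 × 0.982038 = 0.861117
Parallel ([0.910097] and [0.861117]): 1 − (1 − 0.910097)(1 − 0.861117) = 0.9875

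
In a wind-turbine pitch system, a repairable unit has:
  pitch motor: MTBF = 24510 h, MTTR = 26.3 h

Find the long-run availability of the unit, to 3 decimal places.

A(pitch motor) = MTBF/(MTBF+MTTR) = 24510/(24510+26.3) = 0.999

0.999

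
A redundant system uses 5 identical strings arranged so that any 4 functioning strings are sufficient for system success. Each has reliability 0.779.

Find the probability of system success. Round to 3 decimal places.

R = Σ_{i=4}^{5} C(5,i) p^i (1−p)^{5−i} with p = 0.779
C(5,4)·0.779^4·0.221^1 = 0.40692
C(5,5)·0.779^5·0.221^0 = 0.28687
Sum = 0.694

0.694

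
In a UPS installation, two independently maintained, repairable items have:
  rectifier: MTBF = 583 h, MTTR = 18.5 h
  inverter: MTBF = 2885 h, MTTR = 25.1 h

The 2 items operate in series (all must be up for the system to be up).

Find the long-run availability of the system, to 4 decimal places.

0.9609

A(rectifier) = MTBF/(MTBF+MTTR) = 583/(583+18.5) = 0.969244
A(inverter) = MTBF/(MTBF+MTTR) = 2885/(2885+25.1) = 0.991375
Series availability: 0.969244 × 0.991375 = 0.9609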